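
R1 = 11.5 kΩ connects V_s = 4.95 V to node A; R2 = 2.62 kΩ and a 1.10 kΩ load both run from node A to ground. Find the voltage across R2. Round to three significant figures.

V_out ≈ 0.312 V

The load sits in parallel with R2, giving an effective lower resistance R2' = R2·R_L/(R2+R_L) = 0.7747 kΩ.
Voltage divider with the loaded lower leg: V_out = 4.95 × 0.7747/(11.5 + 0.7747) = 4.95 × 0.06312 = 0.3124 V.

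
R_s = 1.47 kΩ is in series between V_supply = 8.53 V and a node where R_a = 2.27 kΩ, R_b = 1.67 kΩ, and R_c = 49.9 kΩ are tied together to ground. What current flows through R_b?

Equivalent of the parallel group: R_p = 0.9440 kΩ.
V_A = 8.53 × 0.9440/2.414 = 3.336 V.
Branch current I = V_A/R_b = 3.336/1.67 = 1.997 mA.
(Equivalently: I_total = 3.534 mA, then current-divider fraction G_k/ΣG = 0.5652.)

I ≈ 2.00 mA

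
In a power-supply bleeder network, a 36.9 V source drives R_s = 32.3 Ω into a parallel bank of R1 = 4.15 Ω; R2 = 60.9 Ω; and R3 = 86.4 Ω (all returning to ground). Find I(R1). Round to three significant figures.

I ≈ 0.918 A

Parallel bank: R_p = 1/(1/4.15 + 1/60.9 + 1/86.4) = 3.718 Ω.
V_A by voltage divider: V_A = 36.9 × 3.718/(32.3 + 3.718) = 3.809 V.
I(R1) = V_A / R1 = 3.809/4.15 = 0.9179 A.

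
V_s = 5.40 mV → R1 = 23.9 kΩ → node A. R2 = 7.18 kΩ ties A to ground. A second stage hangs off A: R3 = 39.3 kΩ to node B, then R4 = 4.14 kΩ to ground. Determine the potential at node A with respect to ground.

V_A ≈ 1.11 mV

Node A sees R2 in parallel with the series input of stage 2, R3 + R4 = 43.44 kΩ.
Effective lower resistance at A: R2 ‖ 43.44 = 6.162 kΩ.
First divider: V_A = V_s · 6.162/(23.9 + 6.162) = 1.107 mV.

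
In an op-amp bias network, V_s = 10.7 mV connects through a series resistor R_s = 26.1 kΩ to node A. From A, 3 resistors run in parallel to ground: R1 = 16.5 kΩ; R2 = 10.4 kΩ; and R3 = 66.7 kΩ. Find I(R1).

Combine the parallel branches: R_p = (1/16.5 + 1/10.4 + 1/66.7)⁻¹ = 5.822 kΩ.
Node voltage V_A = V_s · R_p/(R_s + R_p) = 10.7 × 0.1824 = 1.952 mV.
Branch current I = V_A/R1 = 1.952/16.5 = 0.1183 µA.

I ≈ 0.118 µA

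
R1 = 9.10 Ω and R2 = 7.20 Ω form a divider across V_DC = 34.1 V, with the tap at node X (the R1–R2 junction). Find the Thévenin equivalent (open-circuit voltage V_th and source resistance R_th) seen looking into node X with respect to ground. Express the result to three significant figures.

V_th ≈ 15.1 V, R_th ≈ 4.02 Ω

With X open, the divider is unloaded: V_th = 34.1 × 7.20/16.30 = 15.06 V.
Zeroing V_DC shorts the top of R1 to ground, so R_th = R1 ‖ R2 = 4.020 Ω.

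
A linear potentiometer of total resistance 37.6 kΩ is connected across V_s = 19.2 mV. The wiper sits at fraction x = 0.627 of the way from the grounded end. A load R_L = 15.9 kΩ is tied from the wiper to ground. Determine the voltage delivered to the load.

Split the track: R_lower = x·R_p = 23.58 kΩ, R_upper = (1−x)·R_p = 14.02 kΩ.
Lower segment in parallel with the load: 23.58 ‖ 15.9 = 9.496 kΩ.
V_out = 19.2 × 9.496/(14.02 + 9.496) = 7.751 mV.

V_out ≈ 7.75 mV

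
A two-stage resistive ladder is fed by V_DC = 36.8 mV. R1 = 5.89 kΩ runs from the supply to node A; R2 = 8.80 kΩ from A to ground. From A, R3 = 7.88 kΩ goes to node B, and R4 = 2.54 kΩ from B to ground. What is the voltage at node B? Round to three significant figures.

The second stage (R3 + R4 = 10.42 kΩ) loads node A in parallel with R2.
R2 ‖ (R3+R4) = 4.771 kΩ.
First divider: V_A = V_DC · 4.771/(5.89 + 4.771) = 16.47 mV.
Then the unloaded second divider: V_B = V_A × R4/(R3+R4) = 16.47 × 0.2438 = 4.014 mV.

V_B ≈ 4.01 mV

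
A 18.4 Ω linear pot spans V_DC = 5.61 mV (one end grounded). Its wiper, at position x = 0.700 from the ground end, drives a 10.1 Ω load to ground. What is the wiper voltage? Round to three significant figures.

The pot divides into 5.520 Ω above the wiper and 12.88 Ω below.
(x·R_p) ‖ R_L = 5.661 Ω.
V_out = 5.61 × 5.661/(5.520 + 5.661) = 2.840 mV.

V_out ≈ 2.84 mV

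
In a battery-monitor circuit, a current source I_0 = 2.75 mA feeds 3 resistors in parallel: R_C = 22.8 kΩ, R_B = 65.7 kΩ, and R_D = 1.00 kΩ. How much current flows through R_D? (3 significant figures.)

ΣG = 1/22.8 + 1/65.7 + 1/1.00 = 1.059.
By the current-divider rule, I = I_0 · G_k/ΣG = 2.75 × 0.9442 = 2.597 mA.

I ≈ 2.60 mA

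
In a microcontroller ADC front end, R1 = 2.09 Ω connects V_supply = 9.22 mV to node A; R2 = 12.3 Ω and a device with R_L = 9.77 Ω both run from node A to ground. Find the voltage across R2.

First combine the lower leg with the load: R2 ‖ R_L = 5.445 Ω.
Now apply the divider: V_out = 9.22 × 0.7226 = 6.663 mV.
(Unloaded it would be 7.88 mV; the load pulls it down.)

V_out ≈ 6.66 mV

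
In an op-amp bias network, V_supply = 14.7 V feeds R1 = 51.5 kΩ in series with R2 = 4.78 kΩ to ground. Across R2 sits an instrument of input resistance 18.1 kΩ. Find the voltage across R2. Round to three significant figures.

V_out ≈ 1.01 V

R2 ‖ R_L = (4.78 × 18.1)/(4.78 + 18.1) = 3.781 kΩ.
Voltage divider with the loaded lower leg: V_out = 14.7 × 3.781/(51.5 + 3.781) = 14.7 × 0.06840 = 1.006 V.
(Unloaded it would be 1.25 V; the load pulls it down.)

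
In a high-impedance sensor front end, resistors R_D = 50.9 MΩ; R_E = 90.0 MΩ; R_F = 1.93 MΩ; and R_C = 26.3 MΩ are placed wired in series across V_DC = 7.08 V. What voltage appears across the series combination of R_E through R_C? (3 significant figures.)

Series total: ΣR = 50.9 + 90.0 + 1.93 + 26.3 = 169.1 MΩ.
R_{R_E..R_C} = 90.0 + 1.93 + 26.3 = 118.2 MΩ.
Voltage divider: V = V_DC · (118.2 / 169.1) = 7.08 × 0.6990 = 4.949 V.

V ≈ 4.95 V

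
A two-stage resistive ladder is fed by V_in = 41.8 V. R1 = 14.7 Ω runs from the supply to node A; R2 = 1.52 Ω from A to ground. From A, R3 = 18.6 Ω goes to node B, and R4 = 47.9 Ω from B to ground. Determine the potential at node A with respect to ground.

The second stage (R3 + R4 = 66.50 Ω) loads node A in parallel with R2.
Effective lower resistance at A: R2 ‖ 66.50 = 1.486 Ω.
First divider: V_A = V_in · 1.486/(14.7 + 1.486) = 3.838 V.

V_A ≈ 3.84 V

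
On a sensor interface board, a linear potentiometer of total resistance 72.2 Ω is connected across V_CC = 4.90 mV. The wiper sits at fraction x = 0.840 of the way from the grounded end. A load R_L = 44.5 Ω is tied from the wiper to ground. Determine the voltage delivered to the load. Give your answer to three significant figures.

V_out ≈ 3.38 mV

Split the track: R_lower = x·R_p = 60.65 Ω, R_upper = (1−x)·R_p = 11.55 Ω.
(x·R_p) ‖ R_L = 25.67 Ω.
V_out = 4.90 × 25.67/(11.55 + 25.67) = 3.379 mV.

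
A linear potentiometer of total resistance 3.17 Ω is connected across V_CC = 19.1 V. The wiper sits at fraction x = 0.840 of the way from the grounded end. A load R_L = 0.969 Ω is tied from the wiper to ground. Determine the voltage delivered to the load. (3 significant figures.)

V_out ≈ 11.1 V

Lower segment x·R_p = 2.663 Ω; upper segment (1−x)·R_p = 0.5072 Ω.
Lower segment in parallel with the load: 2.663 ‖ 0.969 = 0.7105 Ω.
Loaded-divider output: V_out = 19.1 × 0.5835 = 11.14 V.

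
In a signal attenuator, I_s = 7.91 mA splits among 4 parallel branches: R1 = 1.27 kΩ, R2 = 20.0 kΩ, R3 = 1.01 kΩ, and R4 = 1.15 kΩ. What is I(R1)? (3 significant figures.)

ΣG = 1/1.27 + 1/20.0 + 1/1.01 + 1/1.15 = 2.697.
Current divider: I(R1) = I_s · G_k/ΣG = 7.91 × (0.7874/2.697) = 7.91 × 0.2919 = 2.309 mA.

I ≈ 2.31 mA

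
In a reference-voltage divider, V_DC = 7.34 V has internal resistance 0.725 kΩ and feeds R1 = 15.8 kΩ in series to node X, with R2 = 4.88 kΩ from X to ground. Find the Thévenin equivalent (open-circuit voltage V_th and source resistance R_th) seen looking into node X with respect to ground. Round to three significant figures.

R1' = 0.725 + 15.8 = 16.53 kΩ (source resistance + R1).
With X open, the divider is unloaded: V_th = 7.34 × 4.88/21.41 = 1.673 V.
Looking into X with the source shorted: R_th = R1'·R2/(R1'+R2) = 16.53 × 4.88/21.41 = 3.767 kΩ.

V_th ≈ 1.67 V, R_th ≈ 3.77 kΩ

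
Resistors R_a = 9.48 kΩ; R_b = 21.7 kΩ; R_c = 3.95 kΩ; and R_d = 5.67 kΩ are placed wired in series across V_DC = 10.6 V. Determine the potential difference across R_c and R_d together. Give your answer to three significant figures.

V ≈ 2.50 V

Total series resistance ΣR = 9.48 + 21.7 + 3.95 + 5.67 = 40.80 kΩ.
R_{R_c..R_d} = 3.95 + 5.67 = 9.620 kΩ.
Voltage divider: V = V_DC · (9.620 / 40.80) = 10.6 × 0.2358 = 2.499 V.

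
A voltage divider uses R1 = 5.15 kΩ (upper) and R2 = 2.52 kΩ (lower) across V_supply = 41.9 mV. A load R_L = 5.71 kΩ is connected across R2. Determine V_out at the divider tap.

The load sits in parallel with R2, giving an effective lower resistance R2' = R2·R_L/(R2+R_L) = 1.748 kΩ.
Then V_out = V_supply · R2'/(R1 + R2') = 41.9 × 1.748/6.898 = 10.62 mV.

V_out ≈ 10.6 mV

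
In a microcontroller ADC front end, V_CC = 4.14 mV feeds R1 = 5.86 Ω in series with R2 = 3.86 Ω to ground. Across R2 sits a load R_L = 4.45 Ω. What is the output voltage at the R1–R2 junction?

V_out ≈ 1.08 mV

First combine the lower leg with the load: R2 ‖ R_L = 2.067 Ω.
Voltage divider with the loaded lower leg: V_out = 4.14 × 2.067/(5.86 + 2.067) = 4.14 × 0.2608 = 1.080 mV.
(Unloaded it would be 1.64 mV; the load pulls it down.)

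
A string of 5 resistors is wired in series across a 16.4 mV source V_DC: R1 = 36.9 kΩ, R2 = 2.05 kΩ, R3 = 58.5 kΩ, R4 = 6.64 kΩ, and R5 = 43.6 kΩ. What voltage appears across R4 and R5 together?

Total series resistance ΣR = 36.9 + 2.05 + 58.5 + 6.64 + 43.6 = 147.7 kΩ.
R_{R4..R5} = 6.64 + 43.6 = 50.24 kΩ.
V = V_DC · R/ΣR = 16.4 × 0.3402 = 5.579 mV.

V ≈ 5.58 mV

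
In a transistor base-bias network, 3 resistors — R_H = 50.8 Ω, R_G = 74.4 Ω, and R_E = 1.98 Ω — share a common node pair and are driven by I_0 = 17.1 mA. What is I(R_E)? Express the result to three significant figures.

ΣG = 1/50.8 + 1/74.4 + 1/1.98 = 0.5382.
By the current-divider rule, I = I_0 · G_k/ΣG = 17.1 × 0.9384 = 16.05 mA.

I ≈ 16.0 mA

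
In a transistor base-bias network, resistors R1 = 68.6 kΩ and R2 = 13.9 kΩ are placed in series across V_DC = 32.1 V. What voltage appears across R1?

V ≈ 26.7 V

Series total: ΣR = 68.6 + 13.9 = 82.50 kΩ.
By the voltage-divider rule, V = 32.1 × 68.60/82.50 = 26.69 V.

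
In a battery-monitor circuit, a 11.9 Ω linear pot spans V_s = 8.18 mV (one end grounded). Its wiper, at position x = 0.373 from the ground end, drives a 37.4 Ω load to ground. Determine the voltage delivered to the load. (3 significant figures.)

V_out ≈ 2.84 mV

The pot divides into 7.461 Ω above the wiper and 4.439 Ω below.
R_L loads the lower segment: effective lower R = 3.968 Ω.
V_out = 8.18 × 3.968/(7.461 + 3.968) = 2.840 mV.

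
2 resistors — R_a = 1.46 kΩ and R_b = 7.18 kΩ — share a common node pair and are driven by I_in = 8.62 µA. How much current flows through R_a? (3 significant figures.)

I ≈ 7.16 µA

Two-branch current divider: I_k = I_in · R_other/(R_1 + R_2).
So I = 8.62 × 7.18/8.640 = 7.163 µA.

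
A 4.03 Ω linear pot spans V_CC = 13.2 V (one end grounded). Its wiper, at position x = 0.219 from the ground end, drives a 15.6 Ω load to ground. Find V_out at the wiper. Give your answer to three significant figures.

Lower segment x·R_p = 0.8826 Ω; upper segment (1−x)·R_p = 3.147 Ω.
R_L loads the lower segment: effective lower R = 0.8353 Ω.
Then V_out = V_CC · 0.8353/(3.147 + 0.8353) = 2.768 V.

V_out ≈ 2.77 V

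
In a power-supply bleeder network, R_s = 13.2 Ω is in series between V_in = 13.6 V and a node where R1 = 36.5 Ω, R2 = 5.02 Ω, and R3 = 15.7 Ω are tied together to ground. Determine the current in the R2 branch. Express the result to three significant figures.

I ≈ 0.561 A

Parallel bank: R_p = 1/(1/36.5 + 1/5.02 + 1/15.7) = 3.445 Ω.
Node voltage V_A = V_in · R_p/(R_s + R_p) = 13.6 × 0.2070 = 2.815 V.
I(R2) = V_A / R2 = 2.815/5.02 = 0.5607 A.
(Check via current divider: I_total = 0.8171 A; share G_k/ΣG = 0.6862 → same result.)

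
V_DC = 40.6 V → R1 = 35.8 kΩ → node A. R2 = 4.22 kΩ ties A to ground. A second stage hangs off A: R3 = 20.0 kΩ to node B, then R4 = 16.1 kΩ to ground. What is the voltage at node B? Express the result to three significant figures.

The second stage (R3 + R4 = 36.10 kΩ) loads node A in parallel with R2.
R2 ‖ (R3+R4) = 3.778 kΩ.
So V_A = 40.6 × 0.09546 = 3.876 V.
Stage 2 is unloaded, so V_B = V_A · R4/(R3+R4) = 3.876 × 16.1/36.10 = 1.729 V.

V_B ≈ 1.73 V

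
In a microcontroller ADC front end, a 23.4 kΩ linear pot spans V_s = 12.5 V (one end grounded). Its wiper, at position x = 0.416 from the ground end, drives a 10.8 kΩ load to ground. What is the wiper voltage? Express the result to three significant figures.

V_out ≈ 3.41 V

Lower segment x·R_p = 9.734 kΩ; upper segment (1−x)·R_p = 13.67 kΩ.
Lower segment in parallel with the load: 9.734 ‖ 10.8 = 5.120 kΩ.
V_out = 12.5 × 5.120/(13.67 + 5.120) = 3.407 V.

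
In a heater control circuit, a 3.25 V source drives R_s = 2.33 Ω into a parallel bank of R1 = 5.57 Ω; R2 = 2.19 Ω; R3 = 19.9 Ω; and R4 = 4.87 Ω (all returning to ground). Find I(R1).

I ≈ 0.190 A

Combine the parallel branches: R_p = (1/5.57 + 1/2.19 + 1/19.9 + 1/4.87)⁻¹ = 1.121 Ω.
V_A = 3.25 × 1.121/3.451 = 1.056 V.
I(R1) = V_A / R1 = 1.056/5.57 = 0.1896 A.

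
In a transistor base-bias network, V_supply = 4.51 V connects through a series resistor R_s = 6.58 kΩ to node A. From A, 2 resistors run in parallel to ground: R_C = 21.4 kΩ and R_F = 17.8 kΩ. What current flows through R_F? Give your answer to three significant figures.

I ≈ 0.151 mA

Equivalent of the parallel group: R_p = 9.717 kΩ.
Node voltage V_A = V_supply · R_p/(R_s + R_p) = 4.51 × 0.5963 = 2.689 V.
Branch current I = V_A/R_F = 2.689/17.8 = 0.1511 mA.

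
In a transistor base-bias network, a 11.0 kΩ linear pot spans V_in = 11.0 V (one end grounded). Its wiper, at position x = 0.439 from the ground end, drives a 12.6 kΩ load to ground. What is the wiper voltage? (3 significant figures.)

V_out ≈ 3.97 V

Split the track: R_lower = x·R_p = 4.829 kΩ, R_upper = (1−x)·R_p = 6.171 kΩ.
(x·R_p) ‖ R_L = 3.491 kΩ.
Then V_out = V_in · 3.491/(6.171 + 3.491) = 3.974 V.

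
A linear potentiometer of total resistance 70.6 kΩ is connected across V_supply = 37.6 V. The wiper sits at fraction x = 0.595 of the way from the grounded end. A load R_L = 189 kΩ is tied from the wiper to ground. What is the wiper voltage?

The pot divides into 28.59 kΩ above the wiper and 42.01 kΩ below.
Lower segment in parallel with the load: 42.01 ‖ 189 = 34.37 kΩ.
V_out = 37.6 × 34.37/(28.59 + 34.37) = 20.52 V.
(Unloaded: V_out = x·V_supply = 22.4 V.)

V_out ≈ 20.5 V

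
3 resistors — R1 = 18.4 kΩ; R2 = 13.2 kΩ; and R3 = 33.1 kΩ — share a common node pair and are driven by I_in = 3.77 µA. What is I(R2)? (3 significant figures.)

I ≈ 1.78 µA

Conductances: ΣG = 1/18.4 + 1/13.2 + 1/33.1 = 0.1603 (1/kΩ).
Current divider: I(R2) = I_in · G_k/ΣG = 3.77 × (0.07576/0.1603) = 3.77 × 0.4725 = 1.782 µA.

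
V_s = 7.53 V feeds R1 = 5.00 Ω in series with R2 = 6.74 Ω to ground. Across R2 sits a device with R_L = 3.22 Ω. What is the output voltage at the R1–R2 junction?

The load sits in parallel with R2, giving an effective lower resistance R2' = R2·R_L/(R2+R_L) = 2.179 Ω.
Voltage divider with the loaded lower leg: V_out = 7.53 × 2.179/(5.00 + 2.179) = 7.53 × 0.3035 = 2.286 V.
(Unloaded it would be 4.32 V; the load pulls it down.)

V_out ≈ 2.29 V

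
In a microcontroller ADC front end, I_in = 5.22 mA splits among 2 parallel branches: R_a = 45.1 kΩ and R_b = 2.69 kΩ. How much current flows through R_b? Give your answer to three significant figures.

I ≈ 4.93 mA

For two parallel branches, I_k = I_in · (other R)/(sum of R).
I(R_b) = 5.22 × 45.1/(45.1 + 2.69) = 5.22 × 0.9437 = 4.926 mA.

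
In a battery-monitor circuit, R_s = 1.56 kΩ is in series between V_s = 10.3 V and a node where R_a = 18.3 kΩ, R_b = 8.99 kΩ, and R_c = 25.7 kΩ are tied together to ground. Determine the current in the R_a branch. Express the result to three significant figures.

I ≈ 0.427 mA

Combine the parallel branches: R_p = (1/18.3 + 1/8.99 + 1/25.7)⁻¹ = 4.883 kΩ.
Node voltage V_A = V_s · R_p/(R_s + R_p) = 10.3 × 0.7579 = 7.806 V.
I(R_a) = V_A / R_a = 7.806/18.3 = 0.4266 mA.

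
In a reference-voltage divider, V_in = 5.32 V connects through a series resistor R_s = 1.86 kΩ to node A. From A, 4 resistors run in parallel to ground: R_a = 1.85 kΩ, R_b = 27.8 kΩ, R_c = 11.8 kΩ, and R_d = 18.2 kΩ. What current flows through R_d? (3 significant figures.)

Equivalent of the parallel group: R_p = 1.396 kΩ.
V_A by voltage divider: V_A = 5.32 × 1.396/(1.86 + 1.396) = 2.281 V.
I(R_d) = V_A / R_d = 2.281/18.2 = 0.1253 mA.

I ≈ 0.125 mA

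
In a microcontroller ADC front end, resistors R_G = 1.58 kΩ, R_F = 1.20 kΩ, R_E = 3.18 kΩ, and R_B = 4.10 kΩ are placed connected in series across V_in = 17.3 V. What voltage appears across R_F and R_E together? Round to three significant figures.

Series total: ΣR = 1.58 + 1.20 + 3.18 + 4.10 = 10.06 kΩ.
R_{R_F..R_E} = 1.20 + 3.18 = 4.380 kΩ.
Voltage divider: V = V_in · (4.380 / 10.06) = 17.3 × 0.4354 = 7.532 V.

V ≈ 7.53 V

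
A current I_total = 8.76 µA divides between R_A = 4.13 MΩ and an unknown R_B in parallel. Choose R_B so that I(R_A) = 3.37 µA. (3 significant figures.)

R_B ≈ 2.58 MΩ

The fraction through R_A equals R_B/(R_A+R_B).
3.37/8.76 = R_B/(R_A + R_B) → R_B = R_A · (0.3847)/(1 − 0.3847) = 4.13 × 0.6252 = 2.582 MΩ.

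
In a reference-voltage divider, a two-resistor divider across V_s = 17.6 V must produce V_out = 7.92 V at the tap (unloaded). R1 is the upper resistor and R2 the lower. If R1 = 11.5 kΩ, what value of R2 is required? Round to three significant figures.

R2 ≈ 9.41 kΩ

The divider ratio is R2/(R1+R2) = 7.92/17.6 = 0.4500.
So R2 = R1 · V_out/(V_s − V_out) = 11.5 × 7.92/(17.6 − 7.92) = 11.5 × 0.8182 = 9.409 kΩ.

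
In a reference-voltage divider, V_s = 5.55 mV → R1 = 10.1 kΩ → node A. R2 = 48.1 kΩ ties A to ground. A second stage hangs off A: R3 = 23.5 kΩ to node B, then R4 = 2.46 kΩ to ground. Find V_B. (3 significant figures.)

Looking into the second stage from A: R3 + R4 = 25.96 kΩ appears in parallel with R2.
R2 ‖ (R3+R4) = 16.86 kΩ.
First divider: V_A = V_s · 16.86/(10.1 + 16.86) = 3.471 mV.
Then the unloaded second divider: V_B = V_A × R4/(R3+R4) = 3.471 × 0.09476 = 0.3289 mV.

V_B ≈ 0.329 mV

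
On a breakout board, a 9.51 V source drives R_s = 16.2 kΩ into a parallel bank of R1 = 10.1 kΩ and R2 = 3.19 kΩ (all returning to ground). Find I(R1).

I ≈ 0.123 mA

Combine the parallel branches: R_p = (1/10.1 + 1/3.19)⁻¹ = 2.424 kΩ.
V_A = 9.51 × 2.424/18.62 = 1.238 V.
Branch current I = V_A/R1 = 1.238/10.1 = 0.1226 mA.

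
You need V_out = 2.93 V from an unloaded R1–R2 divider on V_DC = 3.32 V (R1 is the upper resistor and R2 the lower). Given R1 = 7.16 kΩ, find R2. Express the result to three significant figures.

Required fraction k = V_out/V_DC = 0.8825.
R2 = R1 · 0.8825/(1 − 0.8825) = 53.79 kΩ.

R2 ≈ 53.8 kΩ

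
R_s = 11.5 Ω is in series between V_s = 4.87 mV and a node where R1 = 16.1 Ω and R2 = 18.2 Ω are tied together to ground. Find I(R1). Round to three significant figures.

I ≈ 0.129 mA

Parallel bank: R_p = 1/(1/16.1 + 1/18.2) = 8.543 Ω.
V_A by voltage divider: V_A = 4.87 × 8.543/(11.5 + 8.543) = 2.076 mV.
I(R1) = V_A / R1 = 2.076/16.1 = 0.1289 mA.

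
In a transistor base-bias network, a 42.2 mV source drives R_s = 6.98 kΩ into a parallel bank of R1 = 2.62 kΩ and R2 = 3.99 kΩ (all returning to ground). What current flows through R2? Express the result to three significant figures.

Combine the parallel branches: R_p = (1/2.62 + 1/3.99)⁻¹ = 1.582 kΩ.
Node voltage V_A = V_in · R_p/(R_s + R_p) = 42.2 × 0.1847 = 7.795 mV.
Branch current I = V_A/R2 = 7.795/3.99 = 1.954 µA.

I ≈ 1.95 µA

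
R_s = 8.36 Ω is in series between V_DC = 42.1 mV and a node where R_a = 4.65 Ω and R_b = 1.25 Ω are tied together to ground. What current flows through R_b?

Combine the parallel branches: R_p = (1/4.65 + 1/1.25)⁻¹ = 0.9852 Ω.
V_A by voltage divider: V_A = 42.1 × 0.9852/(8.36 + 0.9852) = 4.438 mV.
Branch current I = V_A/R_b = 4.438/1.25 = 3.551 mA.

I ≈ 3.55 mA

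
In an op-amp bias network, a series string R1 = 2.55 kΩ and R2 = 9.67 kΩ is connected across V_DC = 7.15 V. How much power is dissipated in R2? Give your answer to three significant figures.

The common current is I = 7.15/12.22 = 0.5851 mA.
V(R2) = I·R = 5.658 V; P = V·I = 5.658 × 0.5851 = 3.311 mW.

P ≈ 3.31 mW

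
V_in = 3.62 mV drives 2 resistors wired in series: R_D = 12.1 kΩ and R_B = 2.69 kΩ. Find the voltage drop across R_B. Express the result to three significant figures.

V ≈ 0.658 mV

Series total: ΣR = 12.1 + 2.69 = 14.79 kΩ.
V = V_in · R/ΣR = 3.62 × 0.1819 = 0.6584 mV.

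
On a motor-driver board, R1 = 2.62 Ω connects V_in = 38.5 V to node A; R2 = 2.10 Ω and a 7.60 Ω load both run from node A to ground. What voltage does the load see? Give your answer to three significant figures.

V_out ≈ 14.9 V

The load sits in parallel with R2, giving an effective lower resistance R2' = R2·R_L/(R2+R_L) = 1.645 Ω.
Voltage divider with the loaded lower leg: V_out = 38.5 × 1.645/(2.62 + 1.645) = 38.5 × 0.3857 = 14.85 V.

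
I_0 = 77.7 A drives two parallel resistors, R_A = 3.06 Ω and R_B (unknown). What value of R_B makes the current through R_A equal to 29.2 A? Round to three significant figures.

The fraction through R_A equals R_B/(R_A+R_B).
29.2/77.7 = R_B/(R_A + R_B) → R_B = R_A · (0.3758)/(1 − 0.3758) = 3.06 × 0.6021 = 1.842 Ω.

R_B ≈ 1.84 Ω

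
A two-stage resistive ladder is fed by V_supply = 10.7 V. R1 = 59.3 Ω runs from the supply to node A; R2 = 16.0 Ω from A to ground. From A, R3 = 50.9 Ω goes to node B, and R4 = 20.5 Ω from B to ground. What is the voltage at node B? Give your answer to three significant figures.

V_B ≈ 0.555 V

Node A sees R2 in parallel with the series input of stage 2, R3 + R4 = 71.40 Ω.
Effective lower resistance at A: R2 ‖ 71.40 = 13.07 Ω.
V_A = 10.7 × 13.07/(59.3 + 13.07) = 1.933 V.
Then the unloaded second divider: V_B = V_A × R4/(R3+R4) = 1.933 × 0.2871 = 0.5549 V.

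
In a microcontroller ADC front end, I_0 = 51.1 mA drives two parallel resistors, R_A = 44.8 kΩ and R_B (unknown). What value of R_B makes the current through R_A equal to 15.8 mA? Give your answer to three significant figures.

Two-branch current divider: I_A = I_0 · R_B/(R_A + R_B).
With f = 0.3092, R_B = R_A · f/(1−f) = 44.8 × 0.4476 = 20.05 kΩ.

R_B ≈ 20.1 kΩ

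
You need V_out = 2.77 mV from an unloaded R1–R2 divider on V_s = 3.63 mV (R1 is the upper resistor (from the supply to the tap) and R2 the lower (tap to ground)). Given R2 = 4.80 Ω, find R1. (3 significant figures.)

R1 ≈ 1.49 Ω

Required fraction k = V_out/V_s = 0.7631.
So R1 = R2 · (V_s/V_out − 1) = 4.80 × (3.63/2.77 − 1) = 4.80 × 0.3105 = 1.490 Ω.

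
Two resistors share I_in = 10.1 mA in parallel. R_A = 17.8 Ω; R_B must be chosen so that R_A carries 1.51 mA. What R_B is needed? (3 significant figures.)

Two-branch current divider: I_A = I_in · R_B/(R_A + R_B).
With f = 0.1495, R_B = R_A · f/(1−f) = 17.8 × 0.1758 = 3.129 Ω.

R_B ≈ 3.13 Ω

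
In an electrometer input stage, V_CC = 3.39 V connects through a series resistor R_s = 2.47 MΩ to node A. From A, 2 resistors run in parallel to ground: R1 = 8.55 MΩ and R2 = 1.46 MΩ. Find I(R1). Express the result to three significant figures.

I ≈ 0.133 µA

Combine the parallel branches: R_p = (1/8.55 + 1/1.46)⁻¹ = 1.247 MΩ.
Node voltage V_A = V_CC · R_p/(R_s + R_p) = 3.39 × 0.3355 = 1.137 V.
I(R1) = V_A / R1 = 1.137/8.55 = 0.1330 µA.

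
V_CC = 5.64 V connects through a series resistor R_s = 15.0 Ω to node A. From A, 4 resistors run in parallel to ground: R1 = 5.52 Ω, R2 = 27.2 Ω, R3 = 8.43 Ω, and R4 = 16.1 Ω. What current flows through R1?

Parallel bank: R_p = 1/(1/5.52 + 1/27.2 + 1/8.43 + 1/16.1) = 2.508 Ω.
Node voltage V_A = V_CC · R_p/(R_s + R_p) = 5.64 × 0.1433 = 0.8080 V.
I(R1) = V_A / R1 = 0.8080/5.52 = 0.1464 A.

I ≈ 0.146 A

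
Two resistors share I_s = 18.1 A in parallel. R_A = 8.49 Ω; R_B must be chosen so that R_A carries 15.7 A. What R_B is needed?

R_B ≈ 55.5 Ω

Two-branch current divider: I_A = I_s · R_B/(R_A + R_B).
With f = 0.8674, R_B = R_A · f/(1−f) = 8.49 × 6.542 = 55.54 Ω.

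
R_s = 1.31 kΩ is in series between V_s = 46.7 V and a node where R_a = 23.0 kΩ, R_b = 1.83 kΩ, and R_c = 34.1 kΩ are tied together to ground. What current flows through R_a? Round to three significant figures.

I ≈ 1.12 mA

Combine the parallel branches: R_p = (1/23.0 + 1/1.83 + 1/34.1)⁻¹ = 1.615 kΩ.
Node voltage V_A = V_s · R_p/(R_s + R_p) = 46.7 × 0.5521 = 25.78 V.
Branch current I = V_A/R_a = 25.78/23.0 = 1.121 mA.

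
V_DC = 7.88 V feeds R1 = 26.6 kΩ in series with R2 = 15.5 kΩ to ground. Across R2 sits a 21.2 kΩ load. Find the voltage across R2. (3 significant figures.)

First combine the lower leg with the load: R2 ‖ R_L = 8.954 kΩ.
Then V_out = V_DC · R2'/(R1 + R2') = 7.88 × 8.954/35.55 = 1.984 V.

V_out ≈ 1.98 V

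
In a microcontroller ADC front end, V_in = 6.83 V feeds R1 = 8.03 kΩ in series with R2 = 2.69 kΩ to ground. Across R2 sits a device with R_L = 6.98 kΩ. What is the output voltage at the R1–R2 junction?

V_out ≈ 1.33 V

First combine the lower leg with the load: R2 ‖ R_L = 1.942 kΩ.
Then V_out = V_in · R2'/(R1 + R2') = 6.83 × 1.942/9.972 = 1.330 V.
(Unloaded it would be 1.71 V; the load pulls it down.)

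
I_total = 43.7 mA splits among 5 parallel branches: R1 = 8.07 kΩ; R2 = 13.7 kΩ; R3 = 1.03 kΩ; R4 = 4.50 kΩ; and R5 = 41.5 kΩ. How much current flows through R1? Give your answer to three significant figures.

ΣG = 1/8.07 + 1/13.7 + 1/1.03 + 1/4.50 + 1/41.5 = 1.414.
By the current-divider rule, I = I_total · G_k/ΣG = 43.7 × 0.08763 = 3.829 mA.

I ≈ 3.83 mA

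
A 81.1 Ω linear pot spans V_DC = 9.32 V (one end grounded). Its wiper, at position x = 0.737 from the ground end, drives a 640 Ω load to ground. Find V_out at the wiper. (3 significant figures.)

V_out ≈ 6.70 V

The pot divides into 21.33 Ω above the wiper and 59.77 Ω below.
(x·R_p) ‖ R_L = 54.67 Ω.
V_out = 9.32 × 54.67/(21.33 + 54.67) = 6.704 V.
(Unloaded: V_out = x·V_DC = 6.87 V.)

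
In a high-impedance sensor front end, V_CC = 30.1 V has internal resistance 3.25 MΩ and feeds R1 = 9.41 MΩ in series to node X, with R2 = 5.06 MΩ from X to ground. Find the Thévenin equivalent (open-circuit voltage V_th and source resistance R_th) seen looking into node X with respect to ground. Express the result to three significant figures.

V_th ≈ 8.60 V, R_th ≈ 3.62 MΩ

R1' = 3.25 + 9.41 = 12.66 MΩ (source resistance + R1).
With X open, the divider is unloaded: V_th = 30.1 × 5.06/17.72 = 8.595 V.
Zeroing V_CC shorts the top of R1' to ground, so R_th = R1' ‖ R2 = 3.615 MΩ.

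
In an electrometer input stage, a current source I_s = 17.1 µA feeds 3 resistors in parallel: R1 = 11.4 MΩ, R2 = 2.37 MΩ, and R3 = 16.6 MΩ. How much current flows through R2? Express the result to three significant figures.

I ≈ 12.7 µA

Conductances: ΣG = 1/11.4 + 1/2.37 + 1/16.6 = 0.5699 (1/MΩ).
By the current-divider rule, I = I_s · G_k/ΣG = 17.1 × 0.7404 = 12.66 µA.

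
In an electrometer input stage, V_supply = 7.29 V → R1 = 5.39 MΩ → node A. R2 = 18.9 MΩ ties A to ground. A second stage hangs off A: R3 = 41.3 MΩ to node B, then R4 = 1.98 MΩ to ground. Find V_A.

V_A ≈ 5.17 V

Node A sees R2 in parallel with the series input of stage 2, R3 + R4 = 43.28 MΩ.
Effective lower resistance at A: R2 ‖ 43.28 = 13.16 MΩ.
So V_A = 7.29 × 0.7094 = 5.171 V.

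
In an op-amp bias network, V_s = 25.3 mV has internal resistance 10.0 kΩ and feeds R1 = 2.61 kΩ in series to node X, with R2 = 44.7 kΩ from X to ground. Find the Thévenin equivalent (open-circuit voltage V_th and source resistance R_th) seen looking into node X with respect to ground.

V_th ≈ 19.7 mV, R_th ≈ 9.84 kΩ

R1' = 10.0 + 2.61 = 12.61 kΩ (source resistance + R1).
Open-circuit (no load on X): V_th = V_s · R2/(R1' + R2) = 25.3 × 44.7/(12.61 + 44.7) = 19.73 mV.
With V_s suppressed (replaced by a short), R_th = R1' ‖ R2 = (12.61 × 44.7)/(12.61 + 44.7) = 9.835 kΩ.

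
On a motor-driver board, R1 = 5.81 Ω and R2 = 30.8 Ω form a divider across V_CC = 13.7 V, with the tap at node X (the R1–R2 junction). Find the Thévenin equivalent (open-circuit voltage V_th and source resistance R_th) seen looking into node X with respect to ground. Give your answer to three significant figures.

V_th ≈ 11.5 V, R_th ≈ 4.89 Ω

With X open, the divider is unloaded: V_th = 13.7 × 30.8/36.61 = 11.53 V.
Looking into X with the source shorted: R_th = R1·R2/(R1+R2) = 5.810 × 30.8/36.61 = 4.888 Ω.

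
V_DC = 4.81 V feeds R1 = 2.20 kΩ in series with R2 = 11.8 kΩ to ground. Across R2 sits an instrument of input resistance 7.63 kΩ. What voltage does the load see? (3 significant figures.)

V_out ≈ 3.26 V

R2 ‖ R_L = (11.8 × 7.63)/(11.8 + 7.63) = 4.634 kΩ.
Voltage divider with the loaded lower leg: V_out = 4.81 × 4.634/(2.20 + 4.634) = 4.81 × 0.6781 = 3.262 V.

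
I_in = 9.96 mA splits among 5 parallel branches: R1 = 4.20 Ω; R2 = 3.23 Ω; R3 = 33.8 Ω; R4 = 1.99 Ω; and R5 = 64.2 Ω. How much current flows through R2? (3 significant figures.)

I ≈ 2.82 mA

Conductances: ΣG = 1/4.20 + 1/3.23 + 1/33.8 + 1/1.99 + 1/64.2 = 1.095 (1/Ω).
R2 takes the fraction G_k/ΣG = 0.3096/1.095 = 0.2826, so I = 9.96 × 0.2826 = 2.815 mA.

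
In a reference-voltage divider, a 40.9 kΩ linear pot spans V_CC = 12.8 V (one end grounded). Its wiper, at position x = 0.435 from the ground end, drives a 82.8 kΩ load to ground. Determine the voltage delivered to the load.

Split the track: R_lower = x·R_p = 17.79 kΩ, R_upper = (1−x)·R_p = 23.11 kΩ.
R_L loads the lower segment: effective lower R = 14.64 kΩ.
Then V_out = V_CC · 14.64/(23.11 + 14.64) = 4.965 V.

V_out ≈ 4.97 V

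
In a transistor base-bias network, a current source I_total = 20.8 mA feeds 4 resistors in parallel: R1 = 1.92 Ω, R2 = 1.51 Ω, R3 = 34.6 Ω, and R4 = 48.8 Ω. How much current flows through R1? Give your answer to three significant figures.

I ≈ 8.79 mA

Total conductance ΣG = 1/1.92 + 1/1.51 + 1/34.6 + 1/48.8 = 1.232 (units of 1/Ω).
Current divider: I(R1) = I_total · G_k/ΣG = 20.8 × (0.5208/1.232) = 20.8 × 0.4226 = 8.790 mA.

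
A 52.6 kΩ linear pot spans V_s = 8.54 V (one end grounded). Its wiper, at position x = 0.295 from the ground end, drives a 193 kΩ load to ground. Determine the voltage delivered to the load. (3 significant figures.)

V_out ≈ 2.38 V

Split the track: R_lower = x·R_p = 15.52 kΩ, R_upper = (1−x)·R_p = 37.08 kΩ.
(x·R_p) ‖ R_L = 14.36 kΩ.
Then V_out = V_s · 14.36/(37.08 + 14.36) = 2.384 V.
(Unloaded: V_out = x·V_s = 2.52 V.)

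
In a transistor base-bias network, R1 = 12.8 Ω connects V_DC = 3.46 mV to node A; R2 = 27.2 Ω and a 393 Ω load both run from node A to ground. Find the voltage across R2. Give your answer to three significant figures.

V_out ≈ 2.30 mV

R2 ‖ R_L = (27.2 × 393)/(27.2 + 393) = 25.44 Ω.
Then V_out = V_DC · R2'/(R1 + R2') = 3.46 × 25.44/38.24 = 2.302 mV.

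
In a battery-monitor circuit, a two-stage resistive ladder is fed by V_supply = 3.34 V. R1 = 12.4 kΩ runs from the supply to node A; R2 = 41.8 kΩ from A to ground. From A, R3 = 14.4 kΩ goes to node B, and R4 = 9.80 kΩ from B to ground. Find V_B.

Looking into the second stage from A: R3 + R4 = 24.20 kΩ appears in parallel with R2.
R2 ‖ (R3+R4) = 15.33 kΩ.
V_A = 3.34 × 15.33/(12.4 + 15.33) = 1.846 V.
Then the unloaded second divider: V_B = V_A × R4/(R3+R4) = 1.846 × 0.4050 = 0.7477 V.

V_B ≈ 0.748 V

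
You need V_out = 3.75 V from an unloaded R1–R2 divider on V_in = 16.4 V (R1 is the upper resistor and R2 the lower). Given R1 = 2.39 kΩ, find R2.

V_out/V_in = R2/(R1+R2) = 0.2287.
R2 = R1 · 0.2287/(1 − 0.2287) = 0.7085 kΩ.

R2 ≈ 0.708 kΩ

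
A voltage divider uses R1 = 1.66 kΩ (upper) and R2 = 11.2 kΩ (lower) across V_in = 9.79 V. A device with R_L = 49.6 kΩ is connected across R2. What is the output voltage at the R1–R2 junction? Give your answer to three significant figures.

V_out ≈ 8.28 V

First combine the lower leg with the load: R2 ‖ R_L = 9.137 kΩ.
Voltage divider with the loaded lower leg: V_out = 9.79 × 9.137/(1.66 + 9.137) = 9.79 × 0.8463 = 8.285 V.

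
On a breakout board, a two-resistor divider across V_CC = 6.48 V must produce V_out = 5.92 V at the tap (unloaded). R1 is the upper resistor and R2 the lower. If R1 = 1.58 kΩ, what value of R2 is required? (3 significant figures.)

Required fraction k = V_out/V_CC = 0.9136.
R2 = R1 · 0.9136/(1 − 0.9136) = 16.70 kΩ.

R2 ≈ 16.7 kΩ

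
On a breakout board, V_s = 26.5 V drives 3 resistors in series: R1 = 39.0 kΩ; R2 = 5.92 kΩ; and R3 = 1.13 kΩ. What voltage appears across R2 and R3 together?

Total series resistance ΣR = 39.0 + 5.92 + 1.13 = 46.05 kΩ.
R_{R2..R3} = 5.92 + 1.13 = 7.050 kΩ.
By the voltage-divider rule, V = 26.5 × 7.050/46.05 = 4.057 V.

V ≈ 4.06 V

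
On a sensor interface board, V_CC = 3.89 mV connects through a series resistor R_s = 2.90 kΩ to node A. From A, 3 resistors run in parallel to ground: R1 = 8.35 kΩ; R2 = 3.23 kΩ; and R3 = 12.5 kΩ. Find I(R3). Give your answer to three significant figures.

Parallel bank: R_p = 1/(1/8.35 + 1/3.23 + 1/12.5) = 1.963 kΩ.
V_A = 3.89 × 1.963/4.863 = 1.570 mV.
Branch current I = V_A/R3 = 1.570/12.5 = 0.1256 µA.

I ≈ 0.126 µA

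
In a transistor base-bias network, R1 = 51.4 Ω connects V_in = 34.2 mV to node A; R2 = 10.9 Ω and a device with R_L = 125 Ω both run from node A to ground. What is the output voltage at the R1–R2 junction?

V_out ≈ 5.58 mV

The load sits in parallel with R2, giving an effective lower resistance R2' = R2·R_L/(R2+R_L) = 10.03 Ω.
Now apply the divider: V_out = 34.2 × 0.1632 = 5.582 mV.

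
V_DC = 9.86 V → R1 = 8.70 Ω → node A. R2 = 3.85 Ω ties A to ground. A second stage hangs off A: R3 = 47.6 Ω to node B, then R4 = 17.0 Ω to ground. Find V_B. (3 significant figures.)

Node A sees R2 in parallel with the series input of stage 2, R3 + R4 = 64.60 Ω.
Effective lower resistance at A: R2 ‖ 64.60 = 3.633 Ω.
V_A = 9.86 × 3.633/(8.70 + 3.633) = 2.905 V.
V_B = V_A × 0.2632 = 0.7644 V.

V_B ≈ 0.764 V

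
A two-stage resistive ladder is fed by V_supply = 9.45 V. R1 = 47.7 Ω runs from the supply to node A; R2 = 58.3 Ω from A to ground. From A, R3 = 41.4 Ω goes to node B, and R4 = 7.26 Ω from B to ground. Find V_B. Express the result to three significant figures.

V_B ≈ 0.504 V

The second stage (R3 + R4 = 48.66 Ω) loads node A in parallel with R2.
Effective lower resistance at A: R2 ‖ 48.66 = 26.52 Ω.
First divider: V_A = V_supply · 26.52/(47.7 + 26.52) = 3.377 V.
V_B = V_A × 0.1492 = 0.5038 V.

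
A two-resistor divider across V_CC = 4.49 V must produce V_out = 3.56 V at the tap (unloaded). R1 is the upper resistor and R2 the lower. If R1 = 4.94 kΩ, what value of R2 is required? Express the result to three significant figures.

V_out/V_CC = R2/(R1+R2) = 0.7929.
Rearranging, R2 = R1·k/(1−k) = 4.94 × 3.828 = 18.91 kΩ.

R2 ≈ 18.9 kΩ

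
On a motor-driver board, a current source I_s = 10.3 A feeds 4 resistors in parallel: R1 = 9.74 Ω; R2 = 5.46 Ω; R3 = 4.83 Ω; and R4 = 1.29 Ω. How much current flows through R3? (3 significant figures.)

Conductances: ΣG = 1/9.74 + 1/5.46 + 1/4.83 + 1/1.29 = 1.268 (1/Ω).
Current divider: I(R3) = I_s · G_k/ΣG = 10.3 × (0.2070/1.268) = 10.3 × 0.1633 = 1.682 A.

I ≈ 1.68 A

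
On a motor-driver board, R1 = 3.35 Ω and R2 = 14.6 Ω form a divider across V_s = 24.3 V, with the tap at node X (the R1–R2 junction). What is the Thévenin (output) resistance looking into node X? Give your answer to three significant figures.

R_th ≈ 2.72 Ω

With V_s suppressed (replaced by a short), R_th = R1 ‖ R2 = (3.350 × 14.6)/(3.350 + 14.6) = 2.725 Ω.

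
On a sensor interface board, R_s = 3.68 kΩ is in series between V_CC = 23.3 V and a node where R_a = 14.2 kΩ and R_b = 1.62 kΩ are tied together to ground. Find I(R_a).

I ≈ 0.465 mA

Parallel bank: R_p = 1/(1/14.2 + 1/1.62) = 1.454 kΩ.
V_A by voltage divider: V_A = 23.3 × 1.454/(3.68 + 1.454) = 6.599 V.
I(R_a) = V_A / R_a = 6.599/14.2 = 0.4647 mA.
(Check via current divider: I_total = 4.538 mA; share G_k/ΣG = 0.1024 → same result.)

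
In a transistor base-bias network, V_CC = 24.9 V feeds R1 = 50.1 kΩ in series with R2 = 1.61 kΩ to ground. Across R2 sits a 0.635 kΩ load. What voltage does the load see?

V_out ≈ 0.224 V

The load sits in parallel with R2, giving an effective lower resistance R2' = R2·R_L/(R2+R_L) = 0.4554 kΩ.
Now apply the divider: V_out = 24.9 × 0.009008 = 0.2243 V.
(Unloaded it would be 0.775 V; the load pulls it down.)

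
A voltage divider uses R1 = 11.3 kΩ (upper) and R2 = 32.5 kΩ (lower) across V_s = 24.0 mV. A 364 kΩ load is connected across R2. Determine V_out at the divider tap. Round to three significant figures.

R2 ‖ R_L = (32.5 × 364)/(32.5 + 364) = 29.84 kΩ.
Now apply the divider: V_out = 24.0 × 0.7253 = 17.41 mV.

V_out ≈ 17.4 mV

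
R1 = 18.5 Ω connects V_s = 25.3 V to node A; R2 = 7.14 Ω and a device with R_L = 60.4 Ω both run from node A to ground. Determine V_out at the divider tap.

V_out ≈ 6.49 V

R2 ‖ R_L = (7.14 × 60.4)/(7.14 + 60.4) = 6.385 Ω.
Now apply the divider: V_out = 25.3 × 0.2566 = 6.492 V.
(Unloaded it would be 7.05 V; the load pulls it down.)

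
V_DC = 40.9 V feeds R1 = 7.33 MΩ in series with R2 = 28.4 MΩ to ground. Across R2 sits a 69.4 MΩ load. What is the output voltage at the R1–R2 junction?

R2 ‖ R_L = (28.4 × 69.4)/(28.4 + 69.4) = 20.15 MΩ.
Now apply the divider: V_out = 40.9 × 0.7333 = 29.99 V.

V_out ≈ 30.0 V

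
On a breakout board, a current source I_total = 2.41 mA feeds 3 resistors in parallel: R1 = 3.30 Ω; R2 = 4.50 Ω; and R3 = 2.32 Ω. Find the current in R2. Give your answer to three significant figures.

ΣG = 1/3.30 + 1/4.50 + 1/2.32 = 0.9563.
By the current-divider rule, I = I_total · G_k/ΣG = 2.41 × 0.2324 = 0.5600 mA.

I ≈ 0.560 mA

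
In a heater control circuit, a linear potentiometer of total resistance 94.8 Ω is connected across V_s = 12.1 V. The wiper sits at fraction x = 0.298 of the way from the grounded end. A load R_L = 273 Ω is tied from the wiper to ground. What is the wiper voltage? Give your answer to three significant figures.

V_out ≈ 3.36 V

The pot divides into 66.55 Ω above the wiper and 28.25 Ω below.
(x·R_p) ‖ R_L = 25.60 Ω.
Then V_out = V_s · 25.60/(66.55 + 25.60) = 3.362 V.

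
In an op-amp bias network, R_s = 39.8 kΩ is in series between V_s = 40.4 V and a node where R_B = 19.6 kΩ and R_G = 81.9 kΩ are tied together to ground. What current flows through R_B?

Equivalent of the parallel group: R_p = 15.82 kΩ.
V_A by voltage divider: V_A = 40.4 × 15.82/(39.8 + 15.82) = 11.49 V.
I(R_B) = V_A / R_B = 11.49/19.6 = 0.5861 mA.

I ≈ 0.586 mA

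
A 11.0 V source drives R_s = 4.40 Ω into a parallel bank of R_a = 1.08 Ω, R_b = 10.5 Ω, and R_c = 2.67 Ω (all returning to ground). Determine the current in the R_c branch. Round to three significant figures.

Equivalent of the parallel group: R_p = 0.7165 Ω.
V_A by voltage divider: V_A = 11.0 × 0.7165/(4.40 + 0.7165) = 1.540 V.
I(R_c) = V_A / R_c = 1.540/2.67 = 0.5769 A.
(Check via current divider: I_total = 2.150 A; share G_k/ΣG = 0.2683 → same result.)

I ≈ 0.577 A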